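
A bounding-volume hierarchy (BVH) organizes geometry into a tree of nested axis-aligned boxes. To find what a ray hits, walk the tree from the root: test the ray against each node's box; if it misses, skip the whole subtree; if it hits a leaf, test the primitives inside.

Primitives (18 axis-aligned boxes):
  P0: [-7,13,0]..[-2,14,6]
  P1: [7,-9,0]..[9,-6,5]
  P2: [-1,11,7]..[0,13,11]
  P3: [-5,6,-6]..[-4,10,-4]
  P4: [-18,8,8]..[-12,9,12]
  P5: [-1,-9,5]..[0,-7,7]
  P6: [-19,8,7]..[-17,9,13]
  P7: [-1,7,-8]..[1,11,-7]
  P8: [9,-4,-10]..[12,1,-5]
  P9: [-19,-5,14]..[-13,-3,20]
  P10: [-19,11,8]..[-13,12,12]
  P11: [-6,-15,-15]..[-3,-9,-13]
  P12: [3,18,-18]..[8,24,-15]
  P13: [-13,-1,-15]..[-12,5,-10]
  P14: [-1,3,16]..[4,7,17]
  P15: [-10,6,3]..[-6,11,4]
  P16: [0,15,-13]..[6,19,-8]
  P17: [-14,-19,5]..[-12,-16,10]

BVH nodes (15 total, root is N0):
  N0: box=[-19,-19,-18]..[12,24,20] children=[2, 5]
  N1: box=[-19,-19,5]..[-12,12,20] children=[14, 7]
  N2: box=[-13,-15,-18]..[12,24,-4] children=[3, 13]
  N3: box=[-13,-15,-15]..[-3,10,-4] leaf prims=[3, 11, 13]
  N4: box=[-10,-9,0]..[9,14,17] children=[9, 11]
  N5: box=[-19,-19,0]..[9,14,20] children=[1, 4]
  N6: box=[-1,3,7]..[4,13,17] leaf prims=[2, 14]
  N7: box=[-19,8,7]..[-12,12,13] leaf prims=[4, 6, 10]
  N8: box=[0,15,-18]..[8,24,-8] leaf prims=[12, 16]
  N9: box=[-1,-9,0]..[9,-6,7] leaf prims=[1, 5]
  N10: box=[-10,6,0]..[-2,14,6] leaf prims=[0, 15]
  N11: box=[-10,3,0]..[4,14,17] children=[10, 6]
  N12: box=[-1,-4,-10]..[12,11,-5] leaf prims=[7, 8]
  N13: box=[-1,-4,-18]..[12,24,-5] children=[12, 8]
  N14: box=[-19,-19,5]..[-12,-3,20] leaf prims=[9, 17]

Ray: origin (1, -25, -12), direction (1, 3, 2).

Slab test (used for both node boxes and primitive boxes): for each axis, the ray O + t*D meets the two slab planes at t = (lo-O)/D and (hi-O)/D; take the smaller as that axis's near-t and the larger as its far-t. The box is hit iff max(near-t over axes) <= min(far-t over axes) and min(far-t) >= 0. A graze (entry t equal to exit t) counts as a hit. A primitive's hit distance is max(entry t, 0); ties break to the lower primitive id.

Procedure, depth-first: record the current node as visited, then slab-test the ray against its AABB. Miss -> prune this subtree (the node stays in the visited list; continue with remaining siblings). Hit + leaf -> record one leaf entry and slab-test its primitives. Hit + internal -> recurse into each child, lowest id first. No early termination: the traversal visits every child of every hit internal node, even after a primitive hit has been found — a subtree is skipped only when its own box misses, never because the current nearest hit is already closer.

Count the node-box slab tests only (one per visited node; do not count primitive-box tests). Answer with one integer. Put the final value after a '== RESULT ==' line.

Walk:
N0 x:[-20,11] y:[2,49/3] z:[-3,16] -> hit [2,11], descend [2, 5]
  N2 x:[-14,11] y:[10/3,49/3] z:[-3,4] -> hit [10/3,4], descend [3, 13]
    N3 x:[-14,-4] y:[10/3,35/3] z:[-3/2,4] -> miss, prune
    N13 x:[-2,11] y:[7,49/3] z:[-3,7/2] -> miss, prune
  N5 x:[-20,8] y:[2,13] z:[6,16] -> hit [6,8], descend [1, 4]
    N1 x:[-20,-13] y:[2,37/3] z:[17/2,16] -> miss, prune
    N4 x:[-11,8] y:[16/3,13] z:[6,29/2] -> hit [6,8], descend [9, 11]
      N9 x:[-2,8] y:[16/3,19/3] z:[6,19/2] -> hit [6,19/3] leaf, test {P1@t=6, P5(miss)}
      N11 x:[-11,3] y:[28/3,13] z:[6,29/2] -> miss, prune

9 AABB tests over nodes [0, 2, 3, 13, 5, 1, 4, 9, 11]; 1 leaf entered; closest P1.

== RESULT ==
9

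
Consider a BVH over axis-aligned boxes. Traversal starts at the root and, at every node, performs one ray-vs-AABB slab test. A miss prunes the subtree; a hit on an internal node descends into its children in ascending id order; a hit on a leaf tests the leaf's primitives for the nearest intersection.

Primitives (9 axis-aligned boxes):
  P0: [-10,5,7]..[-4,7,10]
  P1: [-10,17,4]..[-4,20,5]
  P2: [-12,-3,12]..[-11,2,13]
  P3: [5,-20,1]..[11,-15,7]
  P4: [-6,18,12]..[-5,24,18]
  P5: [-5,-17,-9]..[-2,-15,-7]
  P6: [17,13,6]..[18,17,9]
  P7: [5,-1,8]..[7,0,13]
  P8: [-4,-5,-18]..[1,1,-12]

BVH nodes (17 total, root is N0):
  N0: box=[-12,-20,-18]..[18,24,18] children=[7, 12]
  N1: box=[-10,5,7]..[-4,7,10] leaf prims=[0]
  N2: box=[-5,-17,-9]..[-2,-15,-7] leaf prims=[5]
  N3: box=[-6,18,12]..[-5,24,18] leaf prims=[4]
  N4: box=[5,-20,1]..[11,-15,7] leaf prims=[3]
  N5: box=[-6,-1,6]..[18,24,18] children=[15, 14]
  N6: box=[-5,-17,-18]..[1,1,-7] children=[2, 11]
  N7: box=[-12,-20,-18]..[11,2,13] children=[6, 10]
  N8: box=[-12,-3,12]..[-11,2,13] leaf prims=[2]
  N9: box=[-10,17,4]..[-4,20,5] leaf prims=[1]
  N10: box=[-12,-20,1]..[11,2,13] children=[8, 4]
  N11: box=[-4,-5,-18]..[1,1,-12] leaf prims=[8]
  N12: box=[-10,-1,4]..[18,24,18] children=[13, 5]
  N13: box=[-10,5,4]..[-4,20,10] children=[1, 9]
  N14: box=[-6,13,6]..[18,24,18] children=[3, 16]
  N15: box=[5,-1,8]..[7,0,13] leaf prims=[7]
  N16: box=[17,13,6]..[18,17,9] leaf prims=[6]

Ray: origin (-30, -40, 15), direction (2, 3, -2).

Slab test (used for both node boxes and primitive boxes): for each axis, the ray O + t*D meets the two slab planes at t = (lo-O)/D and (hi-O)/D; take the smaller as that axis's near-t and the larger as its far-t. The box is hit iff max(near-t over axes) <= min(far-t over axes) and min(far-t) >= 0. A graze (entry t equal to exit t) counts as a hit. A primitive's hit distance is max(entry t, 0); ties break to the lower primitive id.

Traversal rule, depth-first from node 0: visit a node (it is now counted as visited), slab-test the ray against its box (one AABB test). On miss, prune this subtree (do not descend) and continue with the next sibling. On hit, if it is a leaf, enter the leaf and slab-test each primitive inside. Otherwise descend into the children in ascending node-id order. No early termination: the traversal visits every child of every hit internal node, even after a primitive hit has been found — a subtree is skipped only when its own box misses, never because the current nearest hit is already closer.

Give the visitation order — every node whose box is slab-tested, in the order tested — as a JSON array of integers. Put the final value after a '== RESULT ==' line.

Walk:
N0 x:[9,24] y:[20/3,64/3] z:[-3/2,33/2] -> hit [9,33/2], descend [7, 12]
  N7 x:[9,41/2] y:[20/3,14] z:[1,33/2] -> hit [9,14], descend [6, 10]
    N6 x:[25/2,31/2] y:[23/3,41/3] z:[11,33/2] -> hit [25/2,41/3], descend [2, 11]
      N2 x:[25/2,14] y:[23/3,25/3] z:[11,12] -> miss, prune
      N11 x:[13,31/2] y:[35/3,41/3] z:[27/2,33/2] -> hit [27/2,41/3] leaf, test {P8@t=27/2}
    N10 x:[9,41/2] y:[20/3,14] z:[1,7] -> miss, prune
  N12 x:[10,24] y:[13,64/3] z:[-3/2,11/2] -> miss, prune

order=[0, 7, 6, 2, 11, 10, 12]  |boxes|=7  |leaves|=1  hit=P8

== RESULT ==
[0, 7, 6, 2, 11, 10, 12]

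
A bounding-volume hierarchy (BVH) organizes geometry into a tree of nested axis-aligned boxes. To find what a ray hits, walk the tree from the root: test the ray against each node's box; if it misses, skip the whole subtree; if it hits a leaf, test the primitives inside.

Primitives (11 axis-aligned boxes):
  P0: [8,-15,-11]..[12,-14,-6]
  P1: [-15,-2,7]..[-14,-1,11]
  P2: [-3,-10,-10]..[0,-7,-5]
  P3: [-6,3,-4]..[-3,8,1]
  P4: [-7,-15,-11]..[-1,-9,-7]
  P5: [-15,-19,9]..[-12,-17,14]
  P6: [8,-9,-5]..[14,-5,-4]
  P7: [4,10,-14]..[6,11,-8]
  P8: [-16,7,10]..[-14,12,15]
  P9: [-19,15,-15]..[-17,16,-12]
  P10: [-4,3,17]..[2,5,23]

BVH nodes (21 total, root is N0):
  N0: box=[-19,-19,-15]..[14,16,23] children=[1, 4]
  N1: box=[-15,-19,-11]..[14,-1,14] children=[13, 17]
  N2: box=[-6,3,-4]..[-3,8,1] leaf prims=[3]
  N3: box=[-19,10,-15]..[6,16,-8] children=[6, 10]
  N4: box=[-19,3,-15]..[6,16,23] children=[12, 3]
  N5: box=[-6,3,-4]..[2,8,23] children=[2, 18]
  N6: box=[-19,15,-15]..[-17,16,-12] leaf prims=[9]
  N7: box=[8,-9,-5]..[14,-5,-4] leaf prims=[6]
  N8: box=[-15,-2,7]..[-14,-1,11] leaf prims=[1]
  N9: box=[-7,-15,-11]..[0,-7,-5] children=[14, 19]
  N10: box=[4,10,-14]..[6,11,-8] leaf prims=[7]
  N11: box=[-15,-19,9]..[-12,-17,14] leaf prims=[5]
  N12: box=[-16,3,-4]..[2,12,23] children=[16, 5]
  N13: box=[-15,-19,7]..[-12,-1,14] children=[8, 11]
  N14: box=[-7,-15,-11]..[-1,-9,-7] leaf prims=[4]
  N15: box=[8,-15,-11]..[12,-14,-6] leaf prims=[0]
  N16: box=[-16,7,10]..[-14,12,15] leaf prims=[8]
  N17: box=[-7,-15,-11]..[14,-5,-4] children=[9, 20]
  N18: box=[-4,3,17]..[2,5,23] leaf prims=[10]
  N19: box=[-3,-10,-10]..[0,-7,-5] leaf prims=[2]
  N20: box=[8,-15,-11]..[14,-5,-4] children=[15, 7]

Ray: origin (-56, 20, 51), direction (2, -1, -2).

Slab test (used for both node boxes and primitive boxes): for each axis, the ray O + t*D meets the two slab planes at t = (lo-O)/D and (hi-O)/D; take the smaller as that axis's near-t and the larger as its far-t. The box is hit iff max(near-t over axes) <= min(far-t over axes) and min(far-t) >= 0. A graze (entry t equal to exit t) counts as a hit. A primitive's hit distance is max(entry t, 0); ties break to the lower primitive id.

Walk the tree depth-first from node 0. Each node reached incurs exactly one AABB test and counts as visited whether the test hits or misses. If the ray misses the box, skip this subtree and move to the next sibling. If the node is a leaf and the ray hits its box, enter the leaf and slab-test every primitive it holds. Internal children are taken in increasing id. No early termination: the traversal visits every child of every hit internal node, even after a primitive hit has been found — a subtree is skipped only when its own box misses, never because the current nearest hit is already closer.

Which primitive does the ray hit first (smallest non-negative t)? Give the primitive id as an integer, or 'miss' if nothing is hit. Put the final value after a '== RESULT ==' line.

Trace the traversal:
N0 x:[37/2,35] y:[4,39] z:[14,33] -> hit [37/2,33], descend [1, 4]
  N1 x:[41/2,35] y:[21,39] z:[37/2,31] -> hit [21,31], descend [13, 17]
    N13 x:[41/2,22] y:[21,39] z:[37/2,22] -> hit [21,22], descend [8, 11]
      N8 x:[41/2,21] y:[21,22] z:[20,22] -> hit [21,21] leaf, test {P1@t=21}
      N11 x:[41/2,22] y:[37,39] z:[37/2,21] -> miss, prune
    N17 x:[49/2,35] y:[25,35] z:[55/2,31] -> hit [55/2,31], descend [9, 20]
      N9 x:[49/2,28] y:[27,35] z:[28,31] -> hit [28,28], descend [14, 19]
        N14 x:[49/2,55/2] y:[29,35] z:[29,31] -> miss, prune
        N19 x:[53/2,28] y:[27,30] z:[28,61/2] -> hit [28,28] leaf, test {P2@t=28}
      N20 x:[32,35] y:[25,35] z:[55/2,31] -> miss, prune
  N4 x:[37/2,31] y:[4,17] z:[14,33] -> miss, prune

order=[0, 1, 13, 8, 11, 17, 9, 14, 19, 20, 4]  |boxes|=11  |leaves|=2  hit=P1

== RESULT ==
1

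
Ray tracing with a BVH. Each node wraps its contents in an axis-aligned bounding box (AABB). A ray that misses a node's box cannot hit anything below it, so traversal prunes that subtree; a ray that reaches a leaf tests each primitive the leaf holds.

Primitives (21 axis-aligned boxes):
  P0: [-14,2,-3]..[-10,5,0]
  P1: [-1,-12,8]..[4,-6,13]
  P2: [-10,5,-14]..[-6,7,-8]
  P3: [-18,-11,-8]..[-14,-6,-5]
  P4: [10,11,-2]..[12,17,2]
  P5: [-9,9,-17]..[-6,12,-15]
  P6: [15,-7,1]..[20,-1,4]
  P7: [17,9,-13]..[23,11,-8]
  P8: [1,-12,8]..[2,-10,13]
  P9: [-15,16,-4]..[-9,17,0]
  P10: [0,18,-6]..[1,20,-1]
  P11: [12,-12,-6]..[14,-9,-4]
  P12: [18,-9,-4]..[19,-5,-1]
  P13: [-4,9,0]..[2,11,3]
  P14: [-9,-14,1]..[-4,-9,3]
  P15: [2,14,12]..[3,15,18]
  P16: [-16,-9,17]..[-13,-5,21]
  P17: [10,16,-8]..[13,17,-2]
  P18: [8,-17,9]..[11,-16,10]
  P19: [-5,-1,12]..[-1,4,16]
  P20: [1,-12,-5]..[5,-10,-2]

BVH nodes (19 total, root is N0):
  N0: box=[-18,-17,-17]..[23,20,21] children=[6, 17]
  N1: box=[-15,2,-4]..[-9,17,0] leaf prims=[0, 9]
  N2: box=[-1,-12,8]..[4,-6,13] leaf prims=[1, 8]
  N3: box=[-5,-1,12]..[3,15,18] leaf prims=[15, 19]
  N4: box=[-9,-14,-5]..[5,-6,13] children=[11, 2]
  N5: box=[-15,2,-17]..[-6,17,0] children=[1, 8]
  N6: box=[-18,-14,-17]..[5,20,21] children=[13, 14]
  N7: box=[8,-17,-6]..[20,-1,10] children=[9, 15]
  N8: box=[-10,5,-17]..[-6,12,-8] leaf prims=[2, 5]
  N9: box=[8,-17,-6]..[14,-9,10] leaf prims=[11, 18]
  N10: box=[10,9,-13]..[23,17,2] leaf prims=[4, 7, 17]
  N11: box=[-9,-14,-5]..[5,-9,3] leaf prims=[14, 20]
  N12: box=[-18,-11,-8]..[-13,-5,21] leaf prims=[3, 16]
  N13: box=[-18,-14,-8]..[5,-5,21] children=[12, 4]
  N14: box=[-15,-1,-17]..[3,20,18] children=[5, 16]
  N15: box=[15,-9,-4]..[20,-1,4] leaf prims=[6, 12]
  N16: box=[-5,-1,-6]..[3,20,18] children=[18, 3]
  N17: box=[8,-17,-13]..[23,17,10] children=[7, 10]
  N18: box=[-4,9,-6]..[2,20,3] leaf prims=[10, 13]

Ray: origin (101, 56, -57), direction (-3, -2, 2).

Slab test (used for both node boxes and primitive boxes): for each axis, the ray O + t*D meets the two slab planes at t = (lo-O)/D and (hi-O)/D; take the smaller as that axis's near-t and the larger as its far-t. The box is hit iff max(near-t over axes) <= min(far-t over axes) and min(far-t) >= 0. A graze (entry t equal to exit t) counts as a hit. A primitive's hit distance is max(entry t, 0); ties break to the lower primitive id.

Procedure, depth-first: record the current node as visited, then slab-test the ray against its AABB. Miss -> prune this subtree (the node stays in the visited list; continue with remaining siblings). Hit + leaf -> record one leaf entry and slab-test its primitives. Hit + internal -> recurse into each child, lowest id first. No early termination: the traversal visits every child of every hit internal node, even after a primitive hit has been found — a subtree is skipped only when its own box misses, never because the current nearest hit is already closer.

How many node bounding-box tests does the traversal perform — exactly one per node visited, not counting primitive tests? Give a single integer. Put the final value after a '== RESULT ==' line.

Trace the traversal:
N0 x:[26,119/3] y:[18,73/2] z:[20,39] -> hit [26,73/2], descend [6, 17]
  N6 x:[32,119/3] y:[18,35] z:[20,39] -> hit [32,35], descend [13, 14]
    N13 x:[32,119/3] y:[61/2,35] z:[49/2,39] -> hit [32,35], descend [4, 12]
      N4 x:[32,110/3] y:[31,35] z:[26,35] -> hit [32,35], descend [2, 11]
        N2 x:[97/3,34] y:[31,34] z:[65/2,35] -> hit [65/2,34] leaf, test {P1@t=65/2, P8@t=33}
        N11 x:[32,110/3] y:[65/2,35] z:[26,30] -> miss, prune
      N12 x:[38,119/3] y:[61/2,67/2] z:[49/2,39] -> miss, prune
    N14 x:[98/3,116/3] y:[18,57/2] z:[20,75/2] -> miss, prune
  N17 x:[26,31] y:[39/2,73/2] z:[22,67/2] -> hit [26,31], descend [7, 10]
    N7 x:[27,31] y:[57/2,73/2] z:[51/2,67/2] -> hit [57/2,31], descend [9, 15]
      N9 x:[29,31] y:[65/2,73/2] z:[51/2,67/2] -> miss, prune
      N15 x:[27,86/3] y:[57/2,65/2] z:[53/2,61/2] -> hit [57/2,86/3] leaf, test {P6(miss), P12(miss)}
    N10 x:[26,91/3] y:[39/2,47/2] z:[22,59/2] -> miss, prune

13 AABB tests over nodes [0, 6, 13, 4, 2, 11, 12, 14, 17, 7, 9, 15, 10]; 2 leaves entered; closest P1.

== RESULT ==
13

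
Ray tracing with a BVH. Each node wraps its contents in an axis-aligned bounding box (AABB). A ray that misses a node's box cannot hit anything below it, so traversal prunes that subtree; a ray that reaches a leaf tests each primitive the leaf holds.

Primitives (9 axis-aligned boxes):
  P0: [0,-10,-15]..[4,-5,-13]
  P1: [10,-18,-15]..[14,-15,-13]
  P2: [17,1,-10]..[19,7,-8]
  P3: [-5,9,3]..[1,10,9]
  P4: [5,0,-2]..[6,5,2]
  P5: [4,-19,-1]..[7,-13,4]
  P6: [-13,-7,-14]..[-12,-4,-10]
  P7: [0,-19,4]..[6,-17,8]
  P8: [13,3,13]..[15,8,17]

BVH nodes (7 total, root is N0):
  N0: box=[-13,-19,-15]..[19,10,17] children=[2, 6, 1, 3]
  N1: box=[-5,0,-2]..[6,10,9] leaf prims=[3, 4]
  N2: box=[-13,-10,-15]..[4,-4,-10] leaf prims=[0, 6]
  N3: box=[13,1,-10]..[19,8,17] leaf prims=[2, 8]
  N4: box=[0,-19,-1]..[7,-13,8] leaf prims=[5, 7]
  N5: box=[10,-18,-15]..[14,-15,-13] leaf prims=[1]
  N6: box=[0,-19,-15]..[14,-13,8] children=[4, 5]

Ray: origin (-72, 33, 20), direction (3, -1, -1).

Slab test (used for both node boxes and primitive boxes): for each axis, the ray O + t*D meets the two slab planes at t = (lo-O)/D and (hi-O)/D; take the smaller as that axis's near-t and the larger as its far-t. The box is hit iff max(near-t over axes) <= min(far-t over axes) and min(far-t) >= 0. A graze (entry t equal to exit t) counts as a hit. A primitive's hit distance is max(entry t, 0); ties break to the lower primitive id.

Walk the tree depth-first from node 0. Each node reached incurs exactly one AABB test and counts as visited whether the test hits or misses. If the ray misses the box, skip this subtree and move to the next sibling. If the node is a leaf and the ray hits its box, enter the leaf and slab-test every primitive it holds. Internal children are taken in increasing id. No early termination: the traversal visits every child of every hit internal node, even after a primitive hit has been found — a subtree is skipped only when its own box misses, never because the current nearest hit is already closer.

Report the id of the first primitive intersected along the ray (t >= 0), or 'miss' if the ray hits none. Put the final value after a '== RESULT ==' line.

Traverse from the root:
N0 x:[59/3,91/3] y:[23,52] z:[3,35] -> hit [23,91/3], descend [1, 2, 3, 6]
  N1 x:[67/3,26] y:[23,33] z:[11,22] -> miss, prune
  N2 x:[59/3,76/3] y:[37,43] z:[30,35] -> miss, prune
  N3 x:[85/3,91/3] y:[25,32] z:[3,30] -> hit [85/3,30] leaf, test {P2@t=89/3, P8(miss)}
  N6 x:[24,86/3] y:[46,52] z:[12,35] -> miss, prune

Visited [0, 1, 2, 3, 6]. Tests: 5 box, 1 leaf. Nearest: P2.

== RESULT ==
2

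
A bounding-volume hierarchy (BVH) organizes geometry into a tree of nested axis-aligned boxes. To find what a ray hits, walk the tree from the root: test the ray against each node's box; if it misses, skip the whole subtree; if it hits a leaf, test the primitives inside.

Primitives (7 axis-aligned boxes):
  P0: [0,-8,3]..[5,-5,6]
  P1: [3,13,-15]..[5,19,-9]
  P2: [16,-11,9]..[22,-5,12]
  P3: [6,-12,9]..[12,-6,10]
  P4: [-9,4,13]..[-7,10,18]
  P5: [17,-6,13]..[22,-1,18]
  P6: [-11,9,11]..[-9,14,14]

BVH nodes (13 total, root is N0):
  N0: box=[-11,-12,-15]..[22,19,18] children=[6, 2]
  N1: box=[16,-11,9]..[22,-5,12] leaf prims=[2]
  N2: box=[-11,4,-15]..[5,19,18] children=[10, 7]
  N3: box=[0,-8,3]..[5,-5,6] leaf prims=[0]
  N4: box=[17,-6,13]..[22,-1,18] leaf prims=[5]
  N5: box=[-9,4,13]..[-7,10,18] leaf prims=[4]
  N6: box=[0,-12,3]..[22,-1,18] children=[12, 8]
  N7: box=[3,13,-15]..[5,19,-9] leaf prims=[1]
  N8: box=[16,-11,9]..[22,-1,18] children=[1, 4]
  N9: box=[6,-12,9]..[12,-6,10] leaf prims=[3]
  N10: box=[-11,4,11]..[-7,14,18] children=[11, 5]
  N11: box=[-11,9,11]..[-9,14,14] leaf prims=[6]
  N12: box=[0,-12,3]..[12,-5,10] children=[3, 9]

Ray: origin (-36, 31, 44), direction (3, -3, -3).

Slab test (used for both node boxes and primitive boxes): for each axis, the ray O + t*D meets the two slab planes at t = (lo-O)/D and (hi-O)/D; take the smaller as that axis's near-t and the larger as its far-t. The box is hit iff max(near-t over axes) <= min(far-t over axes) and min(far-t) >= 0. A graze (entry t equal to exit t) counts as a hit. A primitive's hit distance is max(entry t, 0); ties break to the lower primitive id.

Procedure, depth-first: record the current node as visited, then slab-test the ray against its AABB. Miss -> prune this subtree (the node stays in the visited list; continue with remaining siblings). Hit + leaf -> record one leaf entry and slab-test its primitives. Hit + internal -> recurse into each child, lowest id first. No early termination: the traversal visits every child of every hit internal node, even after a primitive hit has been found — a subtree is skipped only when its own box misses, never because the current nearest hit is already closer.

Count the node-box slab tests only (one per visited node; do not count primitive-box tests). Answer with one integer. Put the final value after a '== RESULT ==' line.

Trace the traversal:
N0 x:[25/3,58/3] y:[4,43/3] z:[26/3,59/3] -> hit [26/3,43/3], descend [2, 6]
  N2 x:[25/3,41/3] y:[4,9] z:[26/3,59/3] -> hit [26/3,9], descend [7, 10]
    N7 x:[13,41/3] y:[4,6] z:[53/3,59/3] -> miss, prune
    N10 x:[25/3,29/3] y:[17/3,9] z:[26/3,11] -> hit [26/3,9], descend [5, 11]
      N5 x:[9,29/3] y:[7,9] z:[26/3,31/3] -> hit [9,9] leaf, test {P4@t=9}
      N11 x:[25/3,9] y:[17/3,22/3] z:[10,11] -> miss, prune
  N6 x:[12,58/3] y:[32/3,43/3] z:[26/3,41/3] -> hit [12,41/3], descend [8, 12]
    N8 x:[52/3,58/3] y:[32/3,14] z:[26/3,35/3] -> miss, prune
    N12 x:[12,16] y:[12,43/3] z:[34/3,41/3] -> hit [12,41/3], descend [3, 9]
      N3 x:[12,41/3] y:[12,13] z:[38/3,41/3] -> hit [38/3,13] leaf, test {P0@t=38/3}
      N9 x:[14,16] y:[37/3,43/3] z:[34/3,35/3] -> miss, prune

Summary -> nodes [0, 2, 7, 10, 5, 11, 6, 8, 12, 3, 9]; box-tests=11; leaf-entries=2; first=P4

== RESULT ==
11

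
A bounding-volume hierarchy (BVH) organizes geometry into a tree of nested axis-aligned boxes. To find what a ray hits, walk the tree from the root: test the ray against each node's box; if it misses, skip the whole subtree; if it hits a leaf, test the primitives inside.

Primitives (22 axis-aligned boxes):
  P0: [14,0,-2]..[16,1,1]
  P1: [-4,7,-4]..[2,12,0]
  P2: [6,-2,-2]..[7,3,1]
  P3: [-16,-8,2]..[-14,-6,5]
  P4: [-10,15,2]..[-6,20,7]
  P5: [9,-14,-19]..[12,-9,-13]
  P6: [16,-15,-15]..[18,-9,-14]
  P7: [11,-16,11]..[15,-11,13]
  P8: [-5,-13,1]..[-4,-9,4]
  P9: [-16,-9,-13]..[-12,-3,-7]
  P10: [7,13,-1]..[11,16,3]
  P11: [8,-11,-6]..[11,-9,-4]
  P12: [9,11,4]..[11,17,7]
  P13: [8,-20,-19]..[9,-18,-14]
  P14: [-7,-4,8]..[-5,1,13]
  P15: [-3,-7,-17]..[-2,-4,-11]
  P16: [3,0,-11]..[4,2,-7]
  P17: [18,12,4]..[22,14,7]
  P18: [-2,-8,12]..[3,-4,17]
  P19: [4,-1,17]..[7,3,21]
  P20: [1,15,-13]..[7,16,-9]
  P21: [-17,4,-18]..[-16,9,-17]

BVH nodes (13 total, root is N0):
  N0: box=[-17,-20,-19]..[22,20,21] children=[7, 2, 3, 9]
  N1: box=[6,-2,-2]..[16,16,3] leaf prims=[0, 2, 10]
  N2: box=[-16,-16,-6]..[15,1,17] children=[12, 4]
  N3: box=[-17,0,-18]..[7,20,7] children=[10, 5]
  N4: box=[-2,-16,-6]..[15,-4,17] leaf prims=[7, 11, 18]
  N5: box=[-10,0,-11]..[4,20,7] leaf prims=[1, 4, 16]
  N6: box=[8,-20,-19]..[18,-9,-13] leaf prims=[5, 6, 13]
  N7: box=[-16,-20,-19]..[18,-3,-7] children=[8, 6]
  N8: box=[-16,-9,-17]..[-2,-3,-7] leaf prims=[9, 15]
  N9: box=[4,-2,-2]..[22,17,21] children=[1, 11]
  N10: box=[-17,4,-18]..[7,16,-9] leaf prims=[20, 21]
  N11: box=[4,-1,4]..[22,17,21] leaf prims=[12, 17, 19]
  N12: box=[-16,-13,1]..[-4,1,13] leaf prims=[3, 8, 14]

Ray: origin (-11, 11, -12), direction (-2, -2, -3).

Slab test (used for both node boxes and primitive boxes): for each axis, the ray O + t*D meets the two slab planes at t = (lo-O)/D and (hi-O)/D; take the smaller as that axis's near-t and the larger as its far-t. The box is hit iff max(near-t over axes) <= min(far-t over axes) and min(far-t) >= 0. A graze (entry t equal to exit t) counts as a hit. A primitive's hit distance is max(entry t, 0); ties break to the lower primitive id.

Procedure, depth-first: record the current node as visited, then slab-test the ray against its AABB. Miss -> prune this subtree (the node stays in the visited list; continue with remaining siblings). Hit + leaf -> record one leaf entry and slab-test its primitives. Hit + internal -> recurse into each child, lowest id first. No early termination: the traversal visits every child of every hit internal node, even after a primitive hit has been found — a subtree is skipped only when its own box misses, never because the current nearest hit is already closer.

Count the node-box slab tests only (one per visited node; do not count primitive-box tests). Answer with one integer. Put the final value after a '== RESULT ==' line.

Walk:
N0 x:[-33/2,3] y:[-9/2,31/2] z:[-11,7/3] -> hit [-9/2,7/3], descend [2, 3, 7, 9]
  N2 x:[-13,5/2] y:[5,27/2] z:[-29/3,-2] -> miss, prune
  N3 x:[-9,3] y:[-9/2,11/2] z:[-19/3,2] -> hit [-9/2,2], descend [5, 10]
    N5 x:[-15/2,-1/2] y:[-9/2,11/2] z:[-19/3,-1/3] -> miss, prune
    N10 x:[-9,3] y:[-5/2,7/2] z:[-1,2] -> hit [-1,2] leaf, test {P20(miss), P21(miss)}
  N7 x:[-29/2,5/2] y:[7,31/2] z:[-5/3,7/3] -> miss, prune
  N9 x:[-33/2,-15/2] y:[-3,13/2] z:[-11,-10/3] -> miss, prune

Summary -> nodes [0, 2, 3, 5, 10, 7, 9]; box-tests=7; leaf-entries=1; first=miss

== RESULT ==
7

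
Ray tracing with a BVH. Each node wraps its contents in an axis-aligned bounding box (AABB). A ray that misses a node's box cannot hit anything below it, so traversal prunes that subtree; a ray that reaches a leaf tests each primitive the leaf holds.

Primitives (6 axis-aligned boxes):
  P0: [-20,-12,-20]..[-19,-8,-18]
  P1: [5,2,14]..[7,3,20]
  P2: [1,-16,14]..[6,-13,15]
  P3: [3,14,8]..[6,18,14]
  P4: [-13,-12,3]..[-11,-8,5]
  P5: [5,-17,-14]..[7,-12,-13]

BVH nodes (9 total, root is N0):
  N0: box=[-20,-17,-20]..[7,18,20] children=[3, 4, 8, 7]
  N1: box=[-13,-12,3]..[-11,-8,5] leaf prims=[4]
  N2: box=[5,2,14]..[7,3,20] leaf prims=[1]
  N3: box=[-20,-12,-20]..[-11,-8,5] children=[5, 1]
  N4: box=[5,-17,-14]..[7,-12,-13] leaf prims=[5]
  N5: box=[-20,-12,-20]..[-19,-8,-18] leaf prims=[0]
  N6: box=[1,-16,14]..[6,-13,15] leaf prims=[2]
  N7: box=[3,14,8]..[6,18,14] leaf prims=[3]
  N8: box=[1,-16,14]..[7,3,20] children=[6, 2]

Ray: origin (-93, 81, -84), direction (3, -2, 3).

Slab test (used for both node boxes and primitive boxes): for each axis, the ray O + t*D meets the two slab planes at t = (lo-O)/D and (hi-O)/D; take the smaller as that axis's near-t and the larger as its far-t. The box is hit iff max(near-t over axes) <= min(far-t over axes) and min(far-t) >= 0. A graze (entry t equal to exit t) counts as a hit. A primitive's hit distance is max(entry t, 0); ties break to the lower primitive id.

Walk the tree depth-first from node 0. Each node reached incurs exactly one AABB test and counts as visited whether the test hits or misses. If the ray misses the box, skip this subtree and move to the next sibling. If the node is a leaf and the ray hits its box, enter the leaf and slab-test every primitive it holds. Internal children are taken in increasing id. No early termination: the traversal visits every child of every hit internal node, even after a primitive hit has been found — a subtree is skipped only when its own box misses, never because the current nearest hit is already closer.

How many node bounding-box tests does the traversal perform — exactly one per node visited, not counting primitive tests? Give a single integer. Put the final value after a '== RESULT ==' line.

Walk:
N0 x:[73/3,100/3] y:[63/2,49] z:[64/3,104/3] -> hit [63/2,100/3], descend [3, 4, 7, 8]
  N3 x:[73/3,82/3] y:[89/2,93/2] z:[64/3,89/3] -> miss, prune
  N4 x:[98/3,100/3] y:[93/2,49] z:[70/3,71/3] -> miss, prune
  N7 x:[32,33] y:[63/2,67/2] z:[92/3,98/3] -> hit [32,98/3] leaf, test {P3@t=32}
  N8 x:[94/3,100/3] y:[39,97/2] z:[98/3,104/3] -> miss, prune

Summary -> nodes [0, 3, 4, 7, 8]; box-tests=5; leaf-entries=1; first=P3

== RESULT ==
5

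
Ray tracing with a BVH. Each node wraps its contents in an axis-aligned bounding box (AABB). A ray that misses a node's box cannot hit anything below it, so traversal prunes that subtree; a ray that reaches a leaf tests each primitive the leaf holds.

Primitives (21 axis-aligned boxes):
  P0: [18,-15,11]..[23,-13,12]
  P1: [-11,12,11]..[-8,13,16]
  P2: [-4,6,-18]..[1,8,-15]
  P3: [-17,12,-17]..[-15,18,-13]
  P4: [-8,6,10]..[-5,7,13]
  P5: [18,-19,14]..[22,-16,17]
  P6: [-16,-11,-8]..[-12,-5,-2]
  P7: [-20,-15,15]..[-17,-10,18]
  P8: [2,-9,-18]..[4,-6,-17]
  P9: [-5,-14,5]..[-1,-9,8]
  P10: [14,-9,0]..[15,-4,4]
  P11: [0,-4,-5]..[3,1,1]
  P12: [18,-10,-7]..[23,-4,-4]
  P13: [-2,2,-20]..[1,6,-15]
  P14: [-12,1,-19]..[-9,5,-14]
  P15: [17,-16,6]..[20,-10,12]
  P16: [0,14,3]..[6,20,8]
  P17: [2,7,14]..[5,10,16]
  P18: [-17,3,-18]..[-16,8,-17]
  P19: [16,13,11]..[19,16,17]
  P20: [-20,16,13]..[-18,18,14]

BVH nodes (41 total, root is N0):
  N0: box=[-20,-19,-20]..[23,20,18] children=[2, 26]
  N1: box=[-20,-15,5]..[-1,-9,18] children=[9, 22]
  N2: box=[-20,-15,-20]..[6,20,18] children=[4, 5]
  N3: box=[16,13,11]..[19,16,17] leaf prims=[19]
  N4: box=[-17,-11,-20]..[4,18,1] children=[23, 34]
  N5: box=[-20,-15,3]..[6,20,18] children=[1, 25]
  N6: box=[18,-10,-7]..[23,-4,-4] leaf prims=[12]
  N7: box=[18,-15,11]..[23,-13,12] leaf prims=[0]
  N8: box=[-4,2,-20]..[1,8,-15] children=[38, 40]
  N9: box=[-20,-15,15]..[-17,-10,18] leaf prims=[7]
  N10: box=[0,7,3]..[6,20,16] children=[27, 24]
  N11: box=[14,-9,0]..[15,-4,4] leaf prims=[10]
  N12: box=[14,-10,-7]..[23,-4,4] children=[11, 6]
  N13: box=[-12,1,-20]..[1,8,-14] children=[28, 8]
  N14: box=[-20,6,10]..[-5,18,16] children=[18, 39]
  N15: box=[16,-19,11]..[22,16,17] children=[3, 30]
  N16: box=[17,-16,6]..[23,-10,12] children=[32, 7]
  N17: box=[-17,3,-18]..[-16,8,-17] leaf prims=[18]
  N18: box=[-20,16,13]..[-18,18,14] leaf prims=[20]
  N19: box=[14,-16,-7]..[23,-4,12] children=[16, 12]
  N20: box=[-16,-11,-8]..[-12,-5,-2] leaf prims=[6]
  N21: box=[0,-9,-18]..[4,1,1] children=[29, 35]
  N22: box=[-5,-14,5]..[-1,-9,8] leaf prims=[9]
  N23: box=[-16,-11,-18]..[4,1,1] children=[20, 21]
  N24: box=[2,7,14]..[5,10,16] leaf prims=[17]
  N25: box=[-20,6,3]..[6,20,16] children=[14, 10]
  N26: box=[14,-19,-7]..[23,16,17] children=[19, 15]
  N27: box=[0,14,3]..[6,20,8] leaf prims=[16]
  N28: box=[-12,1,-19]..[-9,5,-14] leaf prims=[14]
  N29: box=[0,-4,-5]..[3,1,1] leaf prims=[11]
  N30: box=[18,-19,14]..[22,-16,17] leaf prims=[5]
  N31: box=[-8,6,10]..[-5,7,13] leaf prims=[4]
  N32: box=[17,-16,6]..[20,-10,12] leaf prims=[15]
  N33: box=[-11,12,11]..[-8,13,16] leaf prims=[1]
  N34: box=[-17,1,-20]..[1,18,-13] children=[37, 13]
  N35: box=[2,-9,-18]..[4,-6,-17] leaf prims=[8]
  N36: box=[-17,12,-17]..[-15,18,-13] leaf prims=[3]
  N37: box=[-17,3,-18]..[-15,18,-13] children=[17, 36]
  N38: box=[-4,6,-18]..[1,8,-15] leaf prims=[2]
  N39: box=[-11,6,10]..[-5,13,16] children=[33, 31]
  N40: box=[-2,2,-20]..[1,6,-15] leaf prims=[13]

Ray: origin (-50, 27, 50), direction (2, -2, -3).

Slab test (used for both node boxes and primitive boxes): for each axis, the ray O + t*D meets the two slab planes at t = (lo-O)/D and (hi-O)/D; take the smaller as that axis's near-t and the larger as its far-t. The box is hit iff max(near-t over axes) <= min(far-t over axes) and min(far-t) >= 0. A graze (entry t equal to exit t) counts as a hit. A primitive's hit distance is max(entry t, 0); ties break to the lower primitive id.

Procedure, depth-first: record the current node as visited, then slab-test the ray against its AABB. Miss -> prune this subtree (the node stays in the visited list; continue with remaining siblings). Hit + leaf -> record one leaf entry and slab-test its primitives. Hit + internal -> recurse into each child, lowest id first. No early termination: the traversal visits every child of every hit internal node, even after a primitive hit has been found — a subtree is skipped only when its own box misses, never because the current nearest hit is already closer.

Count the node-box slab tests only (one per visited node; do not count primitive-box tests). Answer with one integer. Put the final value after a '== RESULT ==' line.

Walk:
N0 x:[15,73/2] y:[7/2,23] z:[32/3,70/3] -> hit [15,23], descend [2, 26]
  N2 x:[15,28] y:[7/2,21] z:[32/3,70/3] -> hit [15,21], descend [4, 5]
    N4 x:[33/2,27] y:[9/2,19] z:[49/3,70/3] -> hit [33/2,19], descend [23, 34]
      N23 x:[17,27] y:[13,19] z:[49/3,68/3] -> hit [17,19], descend [20, 21]
        N20 x:[17,19] y:[16,19] z:[52/3,58/3] -> hit [52/3,19] leaf, test {P6@t=52/3}
        N21 x:[25,27] y:[13,18] z:[49/3,68/3] -> miss, prune
      N34 x:[33/2,51/2] y:[9/2,13] z:[21,70/3] -> miss, prune
    N5 x:[15,28] y:[7/2,21] z:[32/3,47/3] -> hit [15,47/3], descend [1, 25]
      N1 x:[15,49/2] y:[18,21] z:[32/3,15] -> miss, prune
      N25 x:[15,28] y:[7/2,21/2] z:[34/3,47/3] -> miss, prune
  N26 x:[32,73/2] y:[11/2,23] z:[11,19] -> miss, prune

Summary -> nodes [0, 2, 4, 23, 20, 21, 34, 5, 1, 25, 26]; box-tests=11; leaf-entries=1; first=P6

== RESULT ==
11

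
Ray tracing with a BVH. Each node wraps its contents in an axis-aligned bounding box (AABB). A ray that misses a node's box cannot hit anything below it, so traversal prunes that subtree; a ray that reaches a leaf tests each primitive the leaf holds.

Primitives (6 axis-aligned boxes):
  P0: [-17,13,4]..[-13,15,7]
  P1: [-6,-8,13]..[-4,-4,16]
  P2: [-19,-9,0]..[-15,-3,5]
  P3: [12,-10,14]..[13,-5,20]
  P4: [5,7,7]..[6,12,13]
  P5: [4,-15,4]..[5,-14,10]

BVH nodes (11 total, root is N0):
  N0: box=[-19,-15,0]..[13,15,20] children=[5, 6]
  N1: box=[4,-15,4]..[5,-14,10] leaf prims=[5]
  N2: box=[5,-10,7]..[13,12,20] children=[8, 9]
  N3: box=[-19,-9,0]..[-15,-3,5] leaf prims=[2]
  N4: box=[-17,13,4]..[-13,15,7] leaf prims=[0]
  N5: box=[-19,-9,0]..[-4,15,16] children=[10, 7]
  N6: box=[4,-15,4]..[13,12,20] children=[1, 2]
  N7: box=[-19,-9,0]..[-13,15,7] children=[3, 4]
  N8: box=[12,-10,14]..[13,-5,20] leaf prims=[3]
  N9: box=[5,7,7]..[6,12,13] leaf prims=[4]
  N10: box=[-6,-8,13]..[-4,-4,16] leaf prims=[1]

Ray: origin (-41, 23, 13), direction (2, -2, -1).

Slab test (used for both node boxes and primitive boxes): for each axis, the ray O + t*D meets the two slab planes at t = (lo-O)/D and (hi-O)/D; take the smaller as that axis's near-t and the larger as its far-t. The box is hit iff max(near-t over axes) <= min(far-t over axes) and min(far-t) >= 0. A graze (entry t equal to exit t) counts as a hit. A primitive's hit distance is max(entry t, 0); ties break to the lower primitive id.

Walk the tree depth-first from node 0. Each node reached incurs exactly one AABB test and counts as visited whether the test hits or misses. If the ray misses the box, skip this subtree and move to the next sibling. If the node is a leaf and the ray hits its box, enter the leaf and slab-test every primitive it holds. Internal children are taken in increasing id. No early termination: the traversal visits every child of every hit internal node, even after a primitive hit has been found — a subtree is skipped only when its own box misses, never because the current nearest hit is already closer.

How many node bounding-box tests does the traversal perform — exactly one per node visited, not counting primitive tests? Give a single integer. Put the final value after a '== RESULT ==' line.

Trace the traversal:
N0 x:[11,27] y:[4,19] z:[-7,13] -> hit [11,13], descend [5, 6]
  N5 x:[11,37/2] y:[4,16] z:[-3,13] -> hit [11,13], descend [7, 10]
    N7 x:[11,14] y:[4,16] z:[6,13] -> hit [11,13], descend [3, 4]
      N3 x:[11,13] y:[13,16] z:[8,13] -> hit [13,13] leaf, test {P2@t=13}
      N4 x:[12,14] y:[4,5] z:[6,9] -> miss, prune
    N10 x:[35/2,37/2] y:[27/2,31/2] z:[-3,0] -> miss, prune
  N6 x:[45/2,27] y:[11/2,19] z:[-7,9] -> miss, prune

Visited [0, 5, 7, 3, 4, 10, 6]. Tests: 7 box, 1 leaf. Nearest: P2.

== RESULT ==
7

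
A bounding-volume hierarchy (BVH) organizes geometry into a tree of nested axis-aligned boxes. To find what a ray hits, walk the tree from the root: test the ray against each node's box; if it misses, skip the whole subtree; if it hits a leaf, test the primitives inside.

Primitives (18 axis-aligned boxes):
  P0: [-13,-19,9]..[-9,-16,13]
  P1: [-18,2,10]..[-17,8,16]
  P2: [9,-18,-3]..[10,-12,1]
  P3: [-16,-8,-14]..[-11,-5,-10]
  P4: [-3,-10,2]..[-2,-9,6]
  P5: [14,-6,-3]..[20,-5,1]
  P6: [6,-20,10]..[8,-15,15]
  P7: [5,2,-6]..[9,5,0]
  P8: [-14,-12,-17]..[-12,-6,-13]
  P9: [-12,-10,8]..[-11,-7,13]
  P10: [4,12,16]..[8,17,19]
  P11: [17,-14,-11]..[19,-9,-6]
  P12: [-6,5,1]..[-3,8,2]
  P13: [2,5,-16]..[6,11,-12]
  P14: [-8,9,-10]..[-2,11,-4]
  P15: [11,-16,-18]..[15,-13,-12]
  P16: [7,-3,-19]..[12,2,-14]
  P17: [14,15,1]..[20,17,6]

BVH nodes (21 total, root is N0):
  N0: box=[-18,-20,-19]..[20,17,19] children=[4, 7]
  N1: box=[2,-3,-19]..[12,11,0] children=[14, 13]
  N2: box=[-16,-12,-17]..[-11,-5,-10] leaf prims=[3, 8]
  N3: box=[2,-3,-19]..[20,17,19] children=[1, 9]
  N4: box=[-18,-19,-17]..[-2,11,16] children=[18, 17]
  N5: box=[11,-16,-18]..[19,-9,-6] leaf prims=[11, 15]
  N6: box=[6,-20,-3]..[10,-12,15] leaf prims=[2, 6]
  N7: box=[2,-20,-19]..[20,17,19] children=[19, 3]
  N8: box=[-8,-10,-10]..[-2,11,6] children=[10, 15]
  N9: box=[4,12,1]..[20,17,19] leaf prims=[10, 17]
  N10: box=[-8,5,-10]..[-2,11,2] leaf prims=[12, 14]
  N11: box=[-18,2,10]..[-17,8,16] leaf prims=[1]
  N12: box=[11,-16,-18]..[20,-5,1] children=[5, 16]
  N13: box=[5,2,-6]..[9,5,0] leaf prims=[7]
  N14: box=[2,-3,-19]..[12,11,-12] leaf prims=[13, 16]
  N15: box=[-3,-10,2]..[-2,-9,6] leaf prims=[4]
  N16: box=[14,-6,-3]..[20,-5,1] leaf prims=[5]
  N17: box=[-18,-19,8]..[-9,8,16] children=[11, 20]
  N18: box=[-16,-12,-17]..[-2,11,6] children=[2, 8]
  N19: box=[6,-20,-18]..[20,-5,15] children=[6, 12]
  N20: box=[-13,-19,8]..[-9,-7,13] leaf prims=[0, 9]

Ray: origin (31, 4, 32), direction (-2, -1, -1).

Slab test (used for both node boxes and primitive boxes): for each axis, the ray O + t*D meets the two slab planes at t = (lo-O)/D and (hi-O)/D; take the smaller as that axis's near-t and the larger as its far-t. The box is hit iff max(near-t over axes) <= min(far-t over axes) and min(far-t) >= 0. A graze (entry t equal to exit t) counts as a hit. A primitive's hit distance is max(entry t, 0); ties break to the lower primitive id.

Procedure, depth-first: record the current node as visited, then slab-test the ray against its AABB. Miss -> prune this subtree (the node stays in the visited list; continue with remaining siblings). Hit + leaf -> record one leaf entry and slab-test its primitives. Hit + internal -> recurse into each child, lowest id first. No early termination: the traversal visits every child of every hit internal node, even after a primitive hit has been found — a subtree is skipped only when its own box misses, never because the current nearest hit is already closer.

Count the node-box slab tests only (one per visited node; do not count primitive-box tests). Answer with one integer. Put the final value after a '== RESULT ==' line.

Walk:
N0 x:[11/2,49/2] y:[-13,24] z:[13,51] -> hit [13,24], descend [4, 7]
  N4 x:[33/2,49/2] y:[-7,23] z:[16,49] -> hit [33/2,23], descend [17, 18]
    N17 x:[20,49/2] y:[-4,23] z:[16,24] -> hit [20,23], descend [11, 20]
      N11 x:[24,49/2] y:[-4,2] z:[16,22] -> miss, prune
      N20 x:[20,22] y:[11,23] z:[19,24] -> hit [20,22] leaf, test {P0@t=20, P9(miss)}
    N18 x:[33/2,47/2] y:[-7,16] z:[26,49] -> miss, prune
  N7 x:[11/2,29/2] y:[-13,24] z:[13,51] -> hit [13,29/2], descend [3, 19]
    N3 x:[11/2,29/2] y:[-13,7] z:[13,51] -> miss, prune
    N19 x:[11/2,25/2] y:[9,24] z:[17,50] -> miss, prune

Summary -> nodes [0, 4, 17, 11, 20, 18, 7, 3, 19]; box-tests=9; leaf-entries=1; first=P0

== RESULT ==
9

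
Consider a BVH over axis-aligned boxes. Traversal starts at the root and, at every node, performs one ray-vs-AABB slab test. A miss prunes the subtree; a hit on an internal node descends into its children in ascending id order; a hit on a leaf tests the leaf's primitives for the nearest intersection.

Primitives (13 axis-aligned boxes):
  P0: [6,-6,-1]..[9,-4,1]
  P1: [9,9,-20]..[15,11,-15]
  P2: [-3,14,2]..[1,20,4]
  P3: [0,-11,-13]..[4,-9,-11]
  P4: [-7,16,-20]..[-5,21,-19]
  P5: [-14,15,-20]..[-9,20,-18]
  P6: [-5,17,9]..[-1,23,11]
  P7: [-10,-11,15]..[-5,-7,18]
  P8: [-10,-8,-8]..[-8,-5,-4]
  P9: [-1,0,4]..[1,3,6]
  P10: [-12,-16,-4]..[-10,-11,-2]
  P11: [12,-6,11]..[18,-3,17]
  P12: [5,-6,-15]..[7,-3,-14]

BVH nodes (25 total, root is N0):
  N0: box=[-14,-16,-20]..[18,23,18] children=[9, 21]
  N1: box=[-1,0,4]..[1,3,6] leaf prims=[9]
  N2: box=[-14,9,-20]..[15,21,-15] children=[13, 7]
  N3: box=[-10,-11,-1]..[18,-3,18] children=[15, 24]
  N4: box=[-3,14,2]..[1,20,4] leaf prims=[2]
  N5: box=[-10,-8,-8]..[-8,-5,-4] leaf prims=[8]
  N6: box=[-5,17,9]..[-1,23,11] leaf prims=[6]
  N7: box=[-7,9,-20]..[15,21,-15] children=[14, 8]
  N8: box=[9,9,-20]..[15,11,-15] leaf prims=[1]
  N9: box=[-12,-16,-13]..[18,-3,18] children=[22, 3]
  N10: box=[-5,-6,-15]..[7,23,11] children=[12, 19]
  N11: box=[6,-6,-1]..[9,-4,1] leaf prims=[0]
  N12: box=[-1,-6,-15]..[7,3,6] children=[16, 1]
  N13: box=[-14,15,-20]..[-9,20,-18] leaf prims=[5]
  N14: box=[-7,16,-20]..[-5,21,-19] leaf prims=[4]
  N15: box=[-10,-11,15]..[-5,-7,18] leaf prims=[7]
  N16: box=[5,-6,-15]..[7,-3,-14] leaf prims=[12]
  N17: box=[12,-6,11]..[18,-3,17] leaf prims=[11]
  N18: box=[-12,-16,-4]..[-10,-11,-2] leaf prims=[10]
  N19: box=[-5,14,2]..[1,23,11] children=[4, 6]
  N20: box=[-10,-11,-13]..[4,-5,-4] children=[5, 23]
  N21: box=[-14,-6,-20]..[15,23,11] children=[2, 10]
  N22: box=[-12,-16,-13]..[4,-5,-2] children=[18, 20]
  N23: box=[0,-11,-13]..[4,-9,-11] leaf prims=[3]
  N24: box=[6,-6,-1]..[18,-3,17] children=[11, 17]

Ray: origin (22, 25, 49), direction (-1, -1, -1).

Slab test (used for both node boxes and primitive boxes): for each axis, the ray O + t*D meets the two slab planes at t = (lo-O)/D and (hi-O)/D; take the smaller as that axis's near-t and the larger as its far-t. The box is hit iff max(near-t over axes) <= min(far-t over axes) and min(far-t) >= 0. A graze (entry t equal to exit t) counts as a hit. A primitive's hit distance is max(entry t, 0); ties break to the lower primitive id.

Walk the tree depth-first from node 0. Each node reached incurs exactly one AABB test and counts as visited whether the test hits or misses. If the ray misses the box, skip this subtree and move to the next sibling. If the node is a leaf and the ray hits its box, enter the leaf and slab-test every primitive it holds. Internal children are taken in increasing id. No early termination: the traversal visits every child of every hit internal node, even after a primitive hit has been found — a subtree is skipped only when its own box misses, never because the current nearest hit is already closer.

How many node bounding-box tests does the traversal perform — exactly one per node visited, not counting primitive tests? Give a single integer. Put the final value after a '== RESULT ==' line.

Traverse from the root:
N0 x:[4,36] y:[2,41] z:[31,69] -> hit [31,36], descend [9, 21]
  N9 x:[4,34] y:[28,41] z:[31,62] -> hit [31,34], descend [3, 22]
    N3 x:[4,32] y:[28,36] z:[31,50] -> hit [31,32], descend [15, 24]
      N15 x:[27,32] y:[32,36] z:[31,34] -> hit [32,32] leaf, test {P7@t=32}
      N24 x:[4,16] y:[28,31] z:[32,50] -> miss, prune
    N22 x:[18,34] y:[30,41] z:[51,62] -> miss, prune
  N21 x:[7,36] y:[2,31] z:[38,69] -> miss, prune

Summary -> nodes [0, 9, 3, 15, 24, 22, 21]; box-tests=7; leaf-entries=1; first=P7

== RESULT ==
7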